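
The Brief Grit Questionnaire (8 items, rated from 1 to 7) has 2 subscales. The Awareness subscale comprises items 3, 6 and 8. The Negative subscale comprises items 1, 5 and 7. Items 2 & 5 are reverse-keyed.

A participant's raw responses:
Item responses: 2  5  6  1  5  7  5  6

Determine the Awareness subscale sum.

19

Awareness items: 3, 6, 8.
  item 3: 6
  item 6: 7
  item 8: 6
Sum = 6 + 7 + 6 = 19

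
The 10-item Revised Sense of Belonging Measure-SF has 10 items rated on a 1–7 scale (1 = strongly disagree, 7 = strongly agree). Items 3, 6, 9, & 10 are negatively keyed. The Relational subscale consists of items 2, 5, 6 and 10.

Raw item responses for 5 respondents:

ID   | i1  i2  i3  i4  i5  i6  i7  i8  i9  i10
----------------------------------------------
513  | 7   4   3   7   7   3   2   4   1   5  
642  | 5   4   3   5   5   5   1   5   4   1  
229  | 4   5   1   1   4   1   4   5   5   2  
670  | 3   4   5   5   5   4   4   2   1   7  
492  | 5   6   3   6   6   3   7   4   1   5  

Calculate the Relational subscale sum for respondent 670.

14

Respondent 670 raw: 3, 4, 5, 5, 5, 4, 4, 2, 1, 7.
Relational items: 2, 5, 6, 10.
Reverse-coded (on a 1–7 scale, reversed = 8 − raw):
  item 2: 4
  item 5: 5
  item 6: 8 − 4 = 4
  item 10: 8 − 7 = 1
Sum = 4 + 5 + 4 + 1 = 14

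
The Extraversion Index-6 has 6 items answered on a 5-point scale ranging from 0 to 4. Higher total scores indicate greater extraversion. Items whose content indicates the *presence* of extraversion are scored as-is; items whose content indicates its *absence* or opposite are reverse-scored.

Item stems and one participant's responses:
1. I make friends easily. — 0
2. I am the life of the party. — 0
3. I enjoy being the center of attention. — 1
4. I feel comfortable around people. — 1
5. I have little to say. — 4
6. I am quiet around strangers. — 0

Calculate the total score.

6

Items 5, 6 describe the absence/opposite of extraversion → reverse-score.
reversed = (0+4) − raw = 4 − raw.
  item 1: 0
  item 2: 0
  item 3: 1
  item 4: 1
  item 5: 4 − 4 = 0
  item 6: 4 − 0 = 4
Total = 0 + 0 + 1 + 1 + 0 + 4 = 6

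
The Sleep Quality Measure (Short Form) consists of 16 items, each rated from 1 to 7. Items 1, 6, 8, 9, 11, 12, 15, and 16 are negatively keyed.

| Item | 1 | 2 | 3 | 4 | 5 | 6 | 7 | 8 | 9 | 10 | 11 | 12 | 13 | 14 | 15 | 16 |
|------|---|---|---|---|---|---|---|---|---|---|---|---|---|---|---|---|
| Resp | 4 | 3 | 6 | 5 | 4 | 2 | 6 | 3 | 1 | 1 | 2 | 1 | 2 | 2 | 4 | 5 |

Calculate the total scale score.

71

Raw sum = 51. Negatively keyed items: 1, 6, 8, 9, 11, 12, 15, 16; their raw sum = 22.
Each reversal replaces raw with 8 − raw, changing the total by 8 − 2·raw per item.
Total = 51 + 8·8 − 2·22 = 51 + 64 − 44 = 71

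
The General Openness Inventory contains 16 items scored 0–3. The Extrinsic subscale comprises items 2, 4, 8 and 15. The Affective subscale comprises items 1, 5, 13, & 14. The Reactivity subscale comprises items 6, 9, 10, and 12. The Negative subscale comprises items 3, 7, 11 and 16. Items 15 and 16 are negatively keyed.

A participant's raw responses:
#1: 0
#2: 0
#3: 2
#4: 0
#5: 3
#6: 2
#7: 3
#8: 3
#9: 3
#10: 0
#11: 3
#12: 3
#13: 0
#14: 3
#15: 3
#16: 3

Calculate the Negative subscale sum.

8

Negative items: 3, 7, 11, 16.
Of these, item 16 is negatively keyed; on a 0–3 scale, reversed = 3 − raw.
  item 3: 2
  item 7: 3
  item 11: 3
  item 16: 3 − 3 = 0
Sum = 2 + 3 + 3 + 0 = 8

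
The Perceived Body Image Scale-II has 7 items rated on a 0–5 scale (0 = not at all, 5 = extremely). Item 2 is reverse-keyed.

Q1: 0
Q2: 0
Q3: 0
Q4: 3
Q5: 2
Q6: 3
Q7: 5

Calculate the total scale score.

Reversing item 2 with 5 − raw:
Total = 0 + (5−0) + 0 + 3 + 2 + 3 + 5
      = 0 + 5 + 0 + 3 + 2 + 3 + 5 = 18

18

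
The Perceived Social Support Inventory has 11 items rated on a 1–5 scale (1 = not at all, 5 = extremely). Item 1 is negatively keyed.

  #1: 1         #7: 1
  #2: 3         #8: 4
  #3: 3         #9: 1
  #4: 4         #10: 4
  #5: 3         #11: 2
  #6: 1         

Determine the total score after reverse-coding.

31

Negatively keyed items use 6 − raw:
  item 1: 6 − 1 = 5
After reverse-coding: 5, 3, 3, 4, 3, 1, 1, 4, 1, 4, 2
Total = 5 + 3 + 3 + 4 + 3 + 1 + 1 + 4 + 1 + 4 + 2 = 31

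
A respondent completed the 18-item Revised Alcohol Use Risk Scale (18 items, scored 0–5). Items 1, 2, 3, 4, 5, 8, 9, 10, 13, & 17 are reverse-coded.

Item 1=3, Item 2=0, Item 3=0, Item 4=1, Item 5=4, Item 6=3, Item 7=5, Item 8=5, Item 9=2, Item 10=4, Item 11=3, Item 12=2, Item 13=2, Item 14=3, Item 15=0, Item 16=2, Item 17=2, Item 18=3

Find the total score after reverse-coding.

Apply reverse scoring (reversed = (0+5) − raw = 5 − raw):
  item 1: 5 − 3 = 2
  item 2: 5 − 0 = 5
  item 3: 5 − 0 = 5
  item 4: 5 − 1 = 4
  item 5: 5 − 4 = 1
  item 8: 5 − 5 = 0
  item 9: 5 − 2 = 3
  item 10: 5 − 4 = 1
  item 13: 5 − 2 = 3
  item 17: 5 − 2 = 3
After reverse-coding: 2, 5, 5, 4, 1, 3, 5, 0, 3, 1, 3, 2, 3, 3, 0, 2, 3, 3
Total = 2 + 5 + 5 + 4 + 1 + 3 + 5 + 0 + 3 + 1 + 3 + 2 + 3 + 3 + 0 + 2 + 3 + 3 = 48

48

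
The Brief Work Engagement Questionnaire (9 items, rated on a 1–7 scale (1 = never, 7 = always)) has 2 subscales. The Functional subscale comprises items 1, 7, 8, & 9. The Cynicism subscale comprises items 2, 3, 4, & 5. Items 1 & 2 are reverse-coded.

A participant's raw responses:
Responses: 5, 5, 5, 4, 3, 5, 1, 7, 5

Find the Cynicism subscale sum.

Cynicism items: 2, 3, 4, 5.
Of these, item 2 is reverse-coded; reversed = (1+7) − raw = 8 − raw.
  item 2: 8 − 5 = 3
  item 3: 5
  item 4: 4
  item 5: 3
Sum = 3 + 5 + 4 + 3 = 15

15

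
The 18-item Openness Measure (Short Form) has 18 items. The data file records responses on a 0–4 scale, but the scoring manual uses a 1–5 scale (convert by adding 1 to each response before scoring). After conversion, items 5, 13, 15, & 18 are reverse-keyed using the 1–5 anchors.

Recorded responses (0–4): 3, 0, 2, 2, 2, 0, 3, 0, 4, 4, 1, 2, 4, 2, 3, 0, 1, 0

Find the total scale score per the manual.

49

Convert to 1–5: 4, 1, 3, 3, 3, 1, 4, 1, 5, 5, 2, 3, 5, 3, 4, 1, 2, 1
Reverse-coded (reversed = (1+5) − raw = 6 − raw):
  item 5: 6 − 3 = 3
  item 13: 6 − 5 = 1
  item 15: 6 − 4 = 2
  item 18: 6 − 1 = 5
Scored: 4, 1, 3, 3, 3, 1, 4, 1, 5, 5, 2, 3, 1, 3, 2, 1, 2, 5
Total = 49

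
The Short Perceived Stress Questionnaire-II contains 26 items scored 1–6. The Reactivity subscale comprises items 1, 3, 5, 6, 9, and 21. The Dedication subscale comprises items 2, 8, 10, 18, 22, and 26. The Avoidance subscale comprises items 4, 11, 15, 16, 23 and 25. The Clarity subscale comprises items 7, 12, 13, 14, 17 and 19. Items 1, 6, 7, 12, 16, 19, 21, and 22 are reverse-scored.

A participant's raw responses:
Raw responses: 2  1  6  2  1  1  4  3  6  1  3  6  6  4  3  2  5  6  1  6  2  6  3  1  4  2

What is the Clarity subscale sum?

Clarity items: 7, 12, 13, 14, 17, 19.
Of these, items 7, 12, and 19 are reverse-scored; reverse-coded value = 7 − response.
  item 7: 7 − 4 = 3
  item 12: 7 − 6 = 1
  item 13: 6
  item 14: 4
  item 17: 5
  item 19: 7 − 1 = 6
Sum = 3 + 1 + 6 + 4 + 5 + 6 = 25

25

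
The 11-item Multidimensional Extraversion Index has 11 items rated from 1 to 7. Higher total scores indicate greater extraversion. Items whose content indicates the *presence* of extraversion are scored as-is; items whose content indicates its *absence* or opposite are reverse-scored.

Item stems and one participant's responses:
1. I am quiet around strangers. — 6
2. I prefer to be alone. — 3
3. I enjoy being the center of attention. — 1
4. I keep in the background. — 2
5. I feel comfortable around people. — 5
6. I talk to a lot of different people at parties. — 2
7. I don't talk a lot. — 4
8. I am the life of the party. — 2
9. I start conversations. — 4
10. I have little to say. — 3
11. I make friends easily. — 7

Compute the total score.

Items 1, 2, 4, 7, 10 describe the absence/opposite of extraversion → reverse-score.
reverse-coded value = 8 − response.
  item 1: 8 − 6 = 2
  item 2: 8 − 3 = 5
  item 3: 1
  item 4: 8 − 2 = 6
  item 5: 5
  item 6: 2
  item 7: 8 − 4 = 4
  item 8: 2
  item 9: 4
  item 10: 8 − 3 = 5
  item 11: 7
Total = 2 + 5 + 1 + 6 + 5 + 2 + 4 + 2 + 4 + 5 + 7 = 43

43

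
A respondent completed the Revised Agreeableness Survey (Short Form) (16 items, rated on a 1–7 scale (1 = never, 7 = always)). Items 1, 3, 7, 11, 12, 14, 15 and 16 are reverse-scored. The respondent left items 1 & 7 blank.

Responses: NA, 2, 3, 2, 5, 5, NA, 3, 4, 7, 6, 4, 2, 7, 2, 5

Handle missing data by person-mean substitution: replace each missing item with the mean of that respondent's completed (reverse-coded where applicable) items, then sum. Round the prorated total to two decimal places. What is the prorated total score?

Reverse-coded (on a 1–7 scale, reversed = 8 − raw):
  item 3: 8 − 3 = 5
  item 11: 8 − 6 = 2
  item 12: 8 − 4 = 4
  item 14: 8 − 7 = 1
  item 15: 8 − 2 = 6
  item 16: 8 − 5 = 3
Completed scored items (14 of 16): 2, 5, 2, 5, 5, 3, 4, 7, 2, 4, 2, 1, 6, 3; sum = 51.
Person mean = 51 / 14 ≈ 3.6429
Prorated total = (51 / 14) × 16 = 58.29 (to 2 dp)

58.29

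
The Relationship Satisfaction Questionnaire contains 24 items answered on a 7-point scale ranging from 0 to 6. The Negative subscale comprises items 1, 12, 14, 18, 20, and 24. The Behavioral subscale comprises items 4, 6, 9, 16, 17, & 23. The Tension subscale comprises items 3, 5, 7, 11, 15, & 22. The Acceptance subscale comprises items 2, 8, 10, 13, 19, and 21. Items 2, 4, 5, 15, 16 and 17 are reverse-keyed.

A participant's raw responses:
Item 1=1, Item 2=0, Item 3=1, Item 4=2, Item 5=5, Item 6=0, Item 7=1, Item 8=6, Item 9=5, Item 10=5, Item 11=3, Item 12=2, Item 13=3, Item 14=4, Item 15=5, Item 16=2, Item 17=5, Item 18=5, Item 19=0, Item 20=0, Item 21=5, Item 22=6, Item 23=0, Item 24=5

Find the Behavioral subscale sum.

14

Behavioral items: 4, 6, 9, 16, 17, 23.
Of these, items 4, 16, & 17 are reverse-keyed; reverse-coded value = 6 − response.
  item 4: 6 − 2 = 4
  item 6: 0
  item 9: 5
  item 16: 6 − 2 = 4
  item 17: 6 − 5 = 1
  item 23: 0
Sum = 4 + 0 + 5 + 4 + 1 + 0 = 14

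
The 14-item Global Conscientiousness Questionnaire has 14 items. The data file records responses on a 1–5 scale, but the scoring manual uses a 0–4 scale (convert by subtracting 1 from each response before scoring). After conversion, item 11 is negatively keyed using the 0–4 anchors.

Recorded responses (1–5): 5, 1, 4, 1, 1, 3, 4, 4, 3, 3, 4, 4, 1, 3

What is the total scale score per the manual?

Convert to 0–4: 4, 0, 3, 0, 0, 2, 3, 3, 2, 2, 3, 3, 0, 2
Reverse-coded (reversed = (0+4) − raw = 4 − raw):
  item 11: 4 − 3 = 1
Scored: 4, 0, 3, 0, 0, 2, 3, 3, 2, 2, 1, 3, 0, 2
Total = 25

25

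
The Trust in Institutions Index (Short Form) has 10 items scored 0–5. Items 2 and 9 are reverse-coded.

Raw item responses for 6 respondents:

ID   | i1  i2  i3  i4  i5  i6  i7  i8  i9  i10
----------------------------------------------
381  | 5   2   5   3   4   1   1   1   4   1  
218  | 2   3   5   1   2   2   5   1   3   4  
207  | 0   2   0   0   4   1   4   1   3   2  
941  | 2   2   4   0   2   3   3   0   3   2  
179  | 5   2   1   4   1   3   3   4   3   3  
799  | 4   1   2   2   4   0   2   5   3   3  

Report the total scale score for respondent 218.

26

Respondent 218 raw: 2, 3, 5, 1, 2, 2, 5, 1, 3, 4.
Reverse-coded (reverse-coded value = 5 − response):
  item 1: 2
  item 2: 5 − 3 = 2
  item 3: 5
  item 4: 1
  item 5: 2
  item 6: 2
  item 7: 5
  item 8: 1
  item 9: 5 − 3 = 2
  item 10: 4
Sum = 2 + 2 + 5 + 1 + 2 + 2 + 5 + 1 + 2 + 4 = 26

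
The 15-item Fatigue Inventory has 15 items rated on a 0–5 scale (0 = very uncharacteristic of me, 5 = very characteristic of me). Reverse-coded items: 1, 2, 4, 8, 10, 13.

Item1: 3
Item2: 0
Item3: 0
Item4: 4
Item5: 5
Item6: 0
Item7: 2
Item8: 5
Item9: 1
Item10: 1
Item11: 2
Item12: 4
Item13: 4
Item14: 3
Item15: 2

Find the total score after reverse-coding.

Reverse-coded items (reversed = (0+5) − raw = 5 − raw):
  item 1: 5 − 3 = 2
  item 2: 5 − 0 = 5
  item 4: 5 − 4 = 1
  item 8: 5 − 5 = 0
  item 10: 5 − 1 = 4
  item 13: 5 − 4 = 1
Scored items: 2, 5, 0, 1, 5, 0, 2, 0, 1, 4, 2, 4, 1, 3, 2
Total = 2 + 5 + 0 + 1 + 5 + 0 + 2 + 0 + 1 + 4 + 2 + 4 + 1 + 3 + 2 = 32

32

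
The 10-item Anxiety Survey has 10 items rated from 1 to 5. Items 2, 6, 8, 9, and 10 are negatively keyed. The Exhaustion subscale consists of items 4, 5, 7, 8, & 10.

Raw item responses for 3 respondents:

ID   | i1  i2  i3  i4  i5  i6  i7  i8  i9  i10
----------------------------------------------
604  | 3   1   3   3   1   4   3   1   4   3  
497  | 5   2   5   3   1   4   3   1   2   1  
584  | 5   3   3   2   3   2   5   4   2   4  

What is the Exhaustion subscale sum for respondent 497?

17

Respondent 497 raw: 5, 2, 5, 3, 1, 4, 3, 1, 2, 1.
Exhaustion items: 4, 5, 7, 8, 10.
Reverse-coded (reverse-coded value = 6 − response):
  item 4: 3
  item 5: 1
  item 7: 3
  item 8: 6 − 1 = 5
  item 10: 6 − 1 = 5
Sum = 3 + 1 + 3 + 5 + 5 = 17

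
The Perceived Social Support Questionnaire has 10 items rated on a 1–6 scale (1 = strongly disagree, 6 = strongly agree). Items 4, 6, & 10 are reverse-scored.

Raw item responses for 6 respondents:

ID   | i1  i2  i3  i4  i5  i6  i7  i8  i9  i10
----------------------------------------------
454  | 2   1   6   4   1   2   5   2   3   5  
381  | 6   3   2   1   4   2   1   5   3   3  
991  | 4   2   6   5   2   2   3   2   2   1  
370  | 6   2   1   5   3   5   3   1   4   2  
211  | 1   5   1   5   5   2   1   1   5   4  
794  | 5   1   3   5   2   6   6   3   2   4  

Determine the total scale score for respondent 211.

29

Respondent 211 raw: 1, 5, 1, 5, 5, 2, 1, 1, 5, 4.
Reverse-coded (reverse-coded value = 7 − response):
  item 1: 1
  item 2: 5
  item 3: 1
  item 4: 7 − 5 = 2
  item 5: 5
  item 6: 7 − 2 = 5
  item 7: 1
  item 8: 1
  item 9: 5
  item 10: 7 − 4 = 3
Sum = 1 + 5 + 1 + 2 + 5 + 5 + 1 + 1 + 5 + 3 = 29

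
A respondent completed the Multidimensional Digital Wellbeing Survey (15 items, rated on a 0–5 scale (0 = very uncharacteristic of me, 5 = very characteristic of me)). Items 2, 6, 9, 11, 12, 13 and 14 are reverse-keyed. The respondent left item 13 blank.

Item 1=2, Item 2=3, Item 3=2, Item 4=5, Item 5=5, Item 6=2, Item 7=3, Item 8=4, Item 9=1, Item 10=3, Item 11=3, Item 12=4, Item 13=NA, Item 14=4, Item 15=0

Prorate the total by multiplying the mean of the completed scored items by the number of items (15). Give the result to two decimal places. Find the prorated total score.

Reverse-coded (reverse-coded value = 5 − response):
  item 2: 5 − 3 = 2
  item 6: 5 − 2 = 3
  item 9: 5 − 1 = 4
  item 11: 5 − 3 = 2
  item 12: 5 − 4 = 1
  item 14: 5 − 4 = 1
Completed scored items (14 of 15): 2, 2, 2, 5, 5, 3, 3, 4, 4, 3, 2, 1, 1, 0; sum = 37.
Person mean = 37 / 14 ≈ 2.6429
Prorated total = (37 / 14) × 15 = 39.64 (to 2 dp)

39.64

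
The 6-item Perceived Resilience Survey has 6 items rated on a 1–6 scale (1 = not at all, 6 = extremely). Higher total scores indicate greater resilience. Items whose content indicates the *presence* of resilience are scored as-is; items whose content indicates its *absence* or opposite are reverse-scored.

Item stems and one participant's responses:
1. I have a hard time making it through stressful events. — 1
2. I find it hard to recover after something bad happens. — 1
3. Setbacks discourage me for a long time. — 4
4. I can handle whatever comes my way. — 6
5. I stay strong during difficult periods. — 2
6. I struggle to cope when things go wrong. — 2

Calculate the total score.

Items 1, 2, 3, 6 describe the absence/opposite of resilience → reverse-score.
on a 1–6 scale, reversed = 7 − raw.
  item 1: 7 − 1 = 6
  item 2: 7 − 1 = 6
  item 3: 7 − 4 = 3
  item 4: 6
  item 5: 2
  item 6: 7 − 2 = 5
Total = 6 + 6 + 3 + 6 + 2 + 5 = 28

28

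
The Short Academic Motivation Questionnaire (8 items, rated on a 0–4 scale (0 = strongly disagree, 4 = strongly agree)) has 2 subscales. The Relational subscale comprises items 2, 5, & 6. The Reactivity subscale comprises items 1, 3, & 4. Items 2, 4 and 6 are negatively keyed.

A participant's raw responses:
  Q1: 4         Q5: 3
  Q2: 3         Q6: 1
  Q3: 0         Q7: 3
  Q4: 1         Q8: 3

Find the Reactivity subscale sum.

Reactivity items: 1, 3, 4.
Of these, item 4 is negatively keyed; reversed = (0+4) − raw = 4 − raw.
  item 1: 4
  item 3: 0
  item 4: 4 − 1 = 3
Sum = 4 + 0 + 3 = 7

7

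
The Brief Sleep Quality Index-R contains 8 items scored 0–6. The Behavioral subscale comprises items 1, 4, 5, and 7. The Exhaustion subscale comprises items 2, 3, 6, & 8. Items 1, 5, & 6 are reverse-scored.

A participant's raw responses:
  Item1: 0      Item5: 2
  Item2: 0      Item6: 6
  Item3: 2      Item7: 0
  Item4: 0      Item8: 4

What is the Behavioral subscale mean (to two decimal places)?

Behavioral items: 1, 4, 5, 7.
Of these, items 1 and 5 are reverse-scored; reversed = (0+6) − raw = 6 − raw.
  item 1: 6 − 0 = 6
  item 4: 0
  item 5: 6 − 2 = 4
  item 7: 0
Sum = 6 + 0 + 4 + 0 = 10
Mean = 10 / 4 = 2.50

2.50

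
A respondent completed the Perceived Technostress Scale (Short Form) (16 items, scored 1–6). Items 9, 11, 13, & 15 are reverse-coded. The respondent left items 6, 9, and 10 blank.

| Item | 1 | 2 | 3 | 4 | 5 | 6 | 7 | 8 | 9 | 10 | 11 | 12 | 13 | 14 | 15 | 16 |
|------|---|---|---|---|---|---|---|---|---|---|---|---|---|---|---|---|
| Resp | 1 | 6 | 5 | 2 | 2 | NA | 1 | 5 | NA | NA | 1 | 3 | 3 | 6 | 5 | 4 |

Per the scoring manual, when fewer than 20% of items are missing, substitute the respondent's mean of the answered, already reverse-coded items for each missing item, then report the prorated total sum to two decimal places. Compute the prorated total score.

Reverse-coded (reversed = (1+6) − raw = 7 − raw):
  item 11: 7 − 1 = 6
  item 13: 7 − 3 = 4
  item 15: 7 − 5 = 2
Completed scored items (13 of 16): 1, 6, 5, 2, 2, 1, 5, 6, 3, 4, 6, 2, 4; sum = 47.
Person mean = 47 / 13 ≈ 3.6154
Prorated total = (47 / 13) × 16 = 57.85 (to 2 dp)

57.85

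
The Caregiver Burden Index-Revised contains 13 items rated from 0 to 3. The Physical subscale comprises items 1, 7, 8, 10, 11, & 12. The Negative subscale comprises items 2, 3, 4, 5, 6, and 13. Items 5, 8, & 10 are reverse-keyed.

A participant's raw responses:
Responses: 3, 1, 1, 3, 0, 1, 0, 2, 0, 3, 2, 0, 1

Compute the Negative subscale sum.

Negative items: 2, 3, 4, 5, 6, 13.
Of these, item 5 is reverse-keyed; on a 0–3 scale, reversed = 3 − raw.
  item 2: 1
  item 3: 1
  item 4: 3
  item 5: 3 − 0 = 3
  item 6: 1
  item 13: 1
Sum = 1 + 1 + 3 + 3 + 1 + 1 = 10

10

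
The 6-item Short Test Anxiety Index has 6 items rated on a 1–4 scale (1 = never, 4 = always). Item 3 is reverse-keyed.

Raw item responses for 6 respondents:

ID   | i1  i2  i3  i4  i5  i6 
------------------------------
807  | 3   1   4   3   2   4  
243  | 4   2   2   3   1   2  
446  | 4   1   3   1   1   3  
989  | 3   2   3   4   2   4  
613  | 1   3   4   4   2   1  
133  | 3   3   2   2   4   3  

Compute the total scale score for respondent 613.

12

Respondent 613 raw: 1, 3, 4, 4, 2, 1.
Reverse-coded (reversed = (1+4) − raw = 5 − raw):
  item 1: 1
  item 2: 3
  item 3: 5 − 4 = 1
  item 4: 4
  item 5: 2
  item 6: 1
Sum = 1 + 3 + 1 + 4 + 2 + 1 = 12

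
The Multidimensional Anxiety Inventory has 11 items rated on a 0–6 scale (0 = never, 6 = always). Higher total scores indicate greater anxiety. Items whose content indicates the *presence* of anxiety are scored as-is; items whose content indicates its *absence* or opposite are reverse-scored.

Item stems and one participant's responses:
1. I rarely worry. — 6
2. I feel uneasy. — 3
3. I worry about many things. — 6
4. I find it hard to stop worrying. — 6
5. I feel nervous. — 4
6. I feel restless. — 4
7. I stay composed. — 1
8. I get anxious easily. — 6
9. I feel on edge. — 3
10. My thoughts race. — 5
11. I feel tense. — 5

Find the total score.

Items 1, 7 describe the absence/opposite of anxiety → reverse-score.
reversed = (0+6) − raw = 6 − raw.
  item 1: 6 − 6 = 0
  item 2: 3
  item 3: 6
  item 4: 6
  item 5: 4
  item 6: 4
  item 7: 6 − 1 = 5
  item 8: 6
  item 9: 3
  item 10: 5
  item 11: 5
Total = 0 + 3 + 6 + 6 + 4 + 4 + 5 + 6 + 3 + 5 + 5 = 47

47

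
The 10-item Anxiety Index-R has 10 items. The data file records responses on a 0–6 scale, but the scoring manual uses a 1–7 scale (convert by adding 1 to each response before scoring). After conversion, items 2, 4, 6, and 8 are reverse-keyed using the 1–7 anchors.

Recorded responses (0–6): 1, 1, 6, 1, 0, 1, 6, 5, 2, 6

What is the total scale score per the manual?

47

Convert to 1–7: 2, 2, 7, 2, 1, 2, 7, 6, 3, 7
Reverse-coded (reversed = (1+7) − raw = 8 − raw):
  item 2: 8 − 2 = 6
  item 4: 8 − 2 = 6
  item 6: 8 − 2 = 6
  item 8: 8 − 6 = 2
Scored: 2, 6, 7, 6, 1, 6, 7, 2, 3, 7
Total = 47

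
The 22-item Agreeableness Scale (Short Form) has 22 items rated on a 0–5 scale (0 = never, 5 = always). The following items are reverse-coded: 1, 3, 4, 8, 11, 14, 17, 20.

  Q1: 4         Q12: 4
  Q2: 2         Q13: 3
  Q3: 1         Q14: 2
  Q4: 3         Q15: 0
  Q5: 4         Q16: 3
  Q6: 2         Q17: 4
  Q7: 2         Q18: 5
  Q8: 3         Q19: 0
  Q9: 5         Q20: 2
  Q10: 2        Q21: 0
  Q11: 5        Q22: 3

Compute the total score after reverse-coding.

51

Apply reverse scoring (reversed = (0+5) − raw = 5 − raw):
  item 1: 5 − 4 = 1
  item 3: 5 − 1 = 4
  item 4: 5 − 3 = 2
  item 8: 5 − 3 = 2
  item 11: 5 − 5 = 0
  item 14: 5 − 2 = 3
  item 17: 5 − 4 = 1
  item 20: 5 − 2 = 3
Scored responses: 1, 2, 4, 2, 4, 2, 2, 2, 5, 2, 0, 4, 3, 3, 0, 3, 1, 5, 0, 3, 0, 3
Total = 1 + 2 + 4 + 2 + 4 + 2 + 2 + 2 + 5 + 2 + 0 + 4 + 3 + 3 + 0 + 3 + 1 + 5 + 0 + 3 + 0 + 3 = 51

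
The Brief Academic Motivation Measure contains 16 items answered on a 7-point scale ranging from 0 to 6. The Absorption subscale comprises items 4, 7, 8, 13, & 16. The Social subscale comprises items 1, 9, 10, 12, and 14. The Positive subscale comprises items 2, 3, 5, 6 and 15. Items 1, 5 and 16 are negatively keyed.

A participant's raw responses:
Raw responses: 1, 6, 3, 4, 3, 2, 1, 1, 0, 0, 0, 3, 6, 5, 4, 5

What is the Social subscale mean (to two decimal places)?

Social items: 1, 9, 10, 12, 14.
Of these, item 1 is negatively keyed; reverse-coded value = 6 − response.
  item 1: 6 − 1 = 5
  item 9: 0
  item 10: 0
  item 12: 3
  item 14: 5
Sum = 5 + 0 + 0 + 3 + 5 = 13
Mean = 13 / 5 = 2.60

2.60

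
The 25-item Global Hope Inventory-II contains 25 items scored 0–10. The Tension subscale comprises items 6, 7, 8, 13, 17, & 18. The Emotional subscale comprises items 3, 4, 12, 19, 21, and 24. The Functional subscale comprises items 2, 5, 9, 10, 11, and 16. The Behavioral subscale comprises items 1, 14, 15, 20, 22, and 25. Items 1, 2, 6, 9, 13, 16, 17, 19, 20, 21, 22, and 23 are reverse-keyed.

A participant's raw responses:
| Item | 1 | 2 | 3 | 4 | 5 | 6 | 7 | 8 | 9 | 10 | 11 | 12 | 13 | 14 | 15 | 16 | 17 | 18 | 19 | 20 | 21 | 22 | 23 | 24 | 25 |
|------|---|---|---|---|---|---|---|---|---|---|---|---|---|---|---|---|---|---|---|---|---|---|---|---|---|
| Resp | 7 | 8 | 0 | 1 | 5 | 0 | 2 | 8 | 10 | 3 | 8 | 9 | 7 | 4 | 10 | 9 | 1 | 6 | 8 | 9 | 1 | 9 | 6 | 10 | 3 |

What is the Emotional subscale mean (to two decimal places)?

Emotional items: 3, 4, 12, 19, 21, 24.
Of these, items 19 and 21 are reverse-keyed; on a 0–10 scale, reversed = 10 − raw.
  item 3: 0
  item 4: 1
  item 12: 9
  item 19: 10 − 8 = 2
  item 21: 10 − 1 = 9
  item 24: 10
Sum = 0 + 1 + 9 + 2 + 9 + 10 = 31
Mean = 31 / 6 = 5.17

5.17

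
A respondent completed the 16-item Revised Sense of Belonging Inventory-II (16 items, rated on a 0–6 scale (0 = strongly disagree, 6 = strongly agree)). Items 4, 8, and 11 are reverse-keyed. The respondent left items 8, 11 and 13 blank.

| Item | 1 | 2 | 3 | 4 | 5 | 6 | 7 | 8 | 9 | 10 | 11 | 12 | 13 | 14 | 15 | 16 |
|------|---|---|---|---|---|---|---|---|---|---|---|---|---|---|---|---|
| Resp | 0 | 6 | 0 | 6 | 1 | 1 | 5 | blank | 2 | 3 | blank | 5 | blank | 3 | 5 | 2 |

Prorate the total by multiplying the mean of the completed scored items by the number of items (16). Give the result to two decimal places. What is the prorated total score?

Reverse-coded (reversed = (0+6) − raw = 6 − raw):
  item 4: 6 − 6 = 0
Completed scored items (13 of 16): 0, 6, 0, 0, 1, 1, 5, 2, 3, 5, 3, 5, 2; sum = 33.
Person mean = 33 / 13 ≈ 2.5385
Prorated total = (33 / 13) × 16 = 40.62 (to 2 dp)

40.62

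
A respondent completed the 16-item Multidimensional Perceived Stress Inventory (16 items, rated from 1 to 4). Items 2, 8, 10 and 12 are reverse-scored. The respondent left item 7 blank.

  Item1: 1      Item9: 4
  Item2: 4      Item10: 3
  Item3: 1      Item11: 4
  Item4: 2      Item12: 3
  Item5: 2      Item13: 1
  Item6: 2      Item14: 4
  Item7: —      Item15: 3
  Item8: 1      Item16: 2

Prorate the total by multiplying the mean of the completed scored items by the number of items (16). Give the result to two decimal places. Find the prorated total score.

37.33

Reverse-coded (on a 1–4 scale, reversed = 5 − raw):
  item 2: 5 − 4 = 1
  item 8: 5 − 1 = 4
  item 10: 5 − 3 = 2
  item 12: 5 − 3 = 2
Completed scored items (15 of 16): 1, 1, 1, 2, 2, 2, 4, 4, 2, 4, 2, 1, 4, 3, 2; sum = 35.
Person mean = 35 / 15 ≈ 2.3333
Prorated total = (35 / 15) × 16 = 37.33 (to 2 dp)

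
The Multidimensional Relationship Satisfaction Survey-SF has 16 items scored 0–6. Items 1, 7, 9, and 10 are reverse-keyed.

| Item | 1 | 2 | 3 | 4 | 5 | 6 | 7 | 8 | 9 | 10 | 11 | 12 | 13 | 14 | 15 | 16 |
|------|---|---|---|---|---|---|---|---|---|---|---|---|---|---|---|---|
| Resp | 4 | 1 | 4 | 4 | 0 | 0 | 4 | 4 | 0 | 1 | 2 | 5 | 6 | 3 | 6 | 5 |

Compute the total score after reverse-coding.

Apply reverse scoring (on a 0–6 scale, reversed = 6 − raw):
  item 1: 6 − 4 = 2
  item 7: 6 − 4 = 2
  item 9: 6 − 0 = 6
  item 10: 6 − 1 = 5
Scored responses: 2, 1, 4, 4, 0, 0, 2, 4, 6, 5, 2, 5, 6, 3, 6, 5
Total = 2 + 1 + 4 + 4 + 0 + 0 + 2 + 4 + 6 + 5 + 2 + 5 + 6 + 3 + 6 + 5 = 55

55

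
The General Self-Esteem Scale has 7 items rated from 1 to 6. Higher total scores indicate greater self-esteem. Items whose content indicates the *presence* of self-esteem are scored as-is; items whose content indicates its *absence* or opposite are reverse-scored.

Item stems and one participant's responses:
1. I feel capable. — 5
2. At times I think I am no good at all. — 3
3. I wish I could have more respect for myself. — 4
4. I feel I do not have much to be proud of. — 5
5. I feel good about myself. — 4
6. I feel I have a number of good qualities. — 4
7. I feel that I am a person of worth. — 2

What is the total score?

24

Items 2, 3, 4 describe the absence/opposite of self-esteem → reverse-score.
on a 1–6 scale, reversed = 7 − raw.
  item 1: 5
  item 2: 7 − 3 = 4
  item 3: 7 − 4 = 3
  item 4: 7 − 5 = 2
  item 5: 4
  item 6: 4
  item 7: 2
Total = 5 + 4 + 3 + 2 + 4 + 4 + 2 = 24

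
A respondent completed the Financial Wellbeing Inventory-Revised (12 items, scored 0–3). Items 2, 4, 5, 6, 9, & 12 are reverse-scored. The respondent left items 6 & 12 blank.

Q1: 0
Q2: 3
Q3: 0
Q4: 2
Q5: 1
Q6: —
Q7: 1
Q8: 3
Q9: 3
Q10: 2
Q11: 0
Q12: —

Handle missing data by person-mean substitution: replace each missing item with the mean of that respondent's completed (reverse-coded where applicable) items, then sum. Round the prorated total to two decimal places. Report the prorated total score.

Reverse-coded (reversed = (0+3) − raw = 3 − raw):
  item 2: 3 − 3 = 0
  item 4: 3 − 2 = 1
  item 5: 3 − 1 = 2
  item 9: 3 − 3 = 0
Completed scored items (10 of 12): 0, 0, 0, 1, 2, 1, 3, 0, 2, 0; sum = 9.
Person mean = 9 / 10 ≈ 0.9000
Prorated total = (9 / 10) × 12 = 10.80 (to 2 dp)

10.80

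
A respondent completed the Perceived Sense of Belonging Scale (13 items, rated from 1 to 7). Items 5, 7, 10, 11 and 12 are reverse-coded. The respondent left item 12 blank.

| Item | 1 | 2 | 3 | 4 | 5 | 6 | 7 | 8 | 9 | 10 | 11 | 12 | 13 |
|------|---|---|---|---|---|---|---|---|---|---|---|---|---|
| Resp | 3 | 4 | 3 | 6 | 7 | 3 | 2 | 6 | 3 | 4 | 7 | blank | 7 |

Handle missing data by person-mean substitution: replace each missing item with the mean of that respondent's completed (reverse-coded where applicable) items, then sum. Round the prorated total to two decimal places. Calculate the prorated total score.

50.92

Reverse-coded (reverse-coded value = 8 − response):
  item 5: 8 − 7 = 1
  item 7: 8 − 2 = 6
  item 10: 8 − 4 = 4
  item 11: 8 − 7 = 1
Completed scored items (12 of 13): 3, 4, 3, 6, 1, 3, 6, 6, 3, 4, 1, 7; sum = 47.
Person mean = 47 / 12 ≈ 3.9167
Prorated total = (47 / 12) × 13 = 50.92 (to 2 dp)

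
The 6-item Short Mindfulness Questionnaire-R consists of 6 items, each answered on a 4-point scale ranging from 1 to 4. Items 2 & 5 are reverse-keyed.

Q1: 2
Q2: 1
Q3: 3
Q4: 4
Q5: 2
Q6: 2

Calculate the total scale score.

18

Reversing items 2 and 5 with 5 − raw:
Total = 2 + (5−1) + 3 + 4 + (5−2) + 2
      = 2 + 4 + 3 + 4 + 3 + 2 = 18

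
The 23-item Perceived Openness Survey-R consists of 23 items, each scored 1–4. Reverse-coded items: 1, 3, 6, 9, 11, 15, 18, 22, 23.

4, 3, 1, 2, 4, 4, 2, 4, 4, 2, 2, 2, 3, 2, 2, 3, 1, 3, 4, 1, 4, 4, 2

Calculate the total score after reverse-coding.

Reverse-coded items (reverse-coded value = 5 − response):
  item 1: 5 − 4 = 1
  item 3: 5 − 1 = 4
  item 6: 5 − 4 = 1
  item 9: 5 − 4 = 1
  item 11: 5 − 2 = 3
  item 15: 5 − 2 = 3
  item 18: 5 − 3 = 2
  item 22: 5 − 4 = 1
  item 23: 5 − 2 = 3
Scored items: 1, 3, 4, 2, 4, 1, 2, 4, 1, 2, 3, 2, 3, 2, 3, 3, 1, 2, 4, 1, 4, 1, 3
Total = 1 + 3 + 4 + 2 + 4 + 1 + 2 + 4 + 1 + 2 + 3 + 2 + 3 + 2 + 3 + 3 + 1 + 2 + 4 + 1 + 4 + 1 + 3 = 56

56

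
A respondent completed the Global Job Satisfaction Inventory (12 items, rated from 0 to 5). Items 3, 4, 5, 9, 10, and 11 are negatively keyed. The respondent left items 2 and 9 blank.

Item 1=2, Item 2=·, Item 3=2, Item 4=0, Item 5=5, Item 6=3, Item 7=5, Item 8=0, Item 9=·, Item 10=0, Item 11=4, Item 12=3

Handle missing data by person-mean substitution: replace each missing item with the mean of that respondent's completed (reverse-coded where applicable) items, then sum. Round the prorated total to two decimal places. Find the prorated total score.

Reverse-coded (reversed = (0+5) − raw = 5 − raw):
  item 3: 5 − 2 = 3
  item 4: 5 − 0 = 5
  item 5: 5 − 5 = 0
  item 10: 5 − 0 = 5
  item 11: 5 − 4 = 1
Completed scored items (10 of 12): 2, 3, 5, 0, 3, 5, 0, 5, 1, 3; sum = 27.
Person mean = 27 / 10 ≈ 2.7000
Prorated total = (27 / 10) × 12 = 32.40 (to 2 dp)

32.40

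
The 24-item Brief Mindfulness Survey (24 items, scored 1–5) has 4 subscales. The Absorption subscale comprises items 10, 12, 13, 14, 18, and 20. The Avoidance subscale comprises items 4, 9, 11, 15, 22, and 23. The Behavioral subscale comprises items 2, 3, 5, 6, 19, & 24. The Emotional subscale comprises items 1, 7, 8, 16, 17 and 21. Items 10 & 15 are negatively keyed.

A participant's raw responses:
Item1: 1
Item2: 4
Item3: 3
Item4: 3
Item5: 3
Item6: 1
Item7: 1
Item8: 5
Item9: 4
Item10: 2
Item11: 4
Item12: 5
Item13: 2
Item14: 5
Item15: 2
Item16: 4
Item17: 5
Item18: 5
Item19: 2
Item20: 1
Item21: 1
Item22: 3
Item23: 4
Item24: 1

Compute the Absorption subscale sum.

22

Absorption items: 10, 12, 13, 14, 18, 20.
Of these, item 10 is negatively keyed; reverse-coded value = 6 − response.
  item 10: 6 − 2 = 4
  item 12: 5
  item 13: 2
  item 14: 5
  item 18: 5
  item 20: 1
Sum = 4 + 5 + 2 + 5 + 5 + 1 = 22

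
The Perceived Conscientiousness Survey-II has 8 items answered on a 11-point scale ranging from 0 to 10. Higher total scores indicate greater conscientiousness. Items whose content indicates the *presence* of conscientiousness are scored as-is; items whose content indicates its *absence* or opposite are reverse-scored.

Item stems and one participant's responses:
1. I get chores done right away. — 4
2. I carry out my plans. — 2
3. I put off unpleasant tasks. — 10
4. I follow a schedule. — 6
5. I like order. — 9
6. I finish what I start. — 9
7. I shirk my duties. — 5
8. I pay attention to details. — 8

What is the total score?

43

Items 3, 7 describe the absence/opposite of conscientiousness → reverse-score.
reversed = (0+10) − raw = 10 − raw.
  item 1: 4
  item 2: 2
  item 3: 10 − 10 = 0
  item 4: 6
  item 5: 9
  item 6: 9
  item 7: 10 − 5 = 5
  item 8: 8
Total = 4 + 2 + 0 + 6 + 9 + 9 + 5 + 8 = 43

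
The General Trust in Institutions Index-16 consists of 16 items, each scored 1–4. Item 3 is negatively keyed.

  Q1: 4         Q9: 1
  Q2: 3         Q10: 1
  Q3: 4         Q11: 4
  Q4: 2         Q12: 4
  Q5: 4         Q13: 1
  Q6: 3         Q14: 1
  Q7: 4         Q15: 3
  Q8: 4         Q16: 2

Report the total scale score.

42

Reversing item 3 with 5 − raw:
Total = 4 + 3 + (5−4) + 2 + 4 + 3 + 4 + 4 + 1 + 1 + 4 + 4 + 1 + 1 + 3 + 2
      = 4 + 3 + 1 + 2 + 4 + 3 + 4 + 4 + 1 + 1 + 4 + 4 + 1 + 1 + 3 + 2 = 42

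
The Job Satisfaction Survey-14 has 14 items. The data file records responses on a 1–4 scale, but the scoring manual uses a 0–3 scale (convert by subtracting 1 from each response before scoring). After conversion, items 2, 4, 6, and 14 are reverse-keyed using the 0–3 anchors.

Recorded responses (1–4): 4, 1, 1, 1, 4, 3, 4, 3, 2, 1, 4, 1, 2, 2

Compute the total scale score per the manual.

25

Convert to 0–3: 3, 0, 0, 0, 3, 2, 3, 2, 1, 0, 3, 0, 1, 1
Reverse-coded (reversed = (0+3) − raw = 3 − raw):
  item 2: 3 − 0 = 3
  item 4: 3 − 0 = 3
  item 6: 3 − 2 = 1
  item 14: 3 − 1 = 2
Scored: 3, 3, 0, 3, 3, 1, 3, 2, 1, 0, 3, 0, 1, 2
Total = 25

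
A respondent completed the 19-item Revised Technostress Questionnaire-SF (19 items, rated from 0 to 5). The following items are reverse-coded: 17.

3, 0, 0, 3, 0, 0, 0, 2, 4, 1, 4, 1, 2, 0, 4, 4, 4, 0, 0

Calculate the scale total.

29

Reverse-coded items (reverse-coded value = 5 − response):
  item 17: 5 − 4 = 1
After reverse-coding: 3, 0, 0, 3, 0, 0, 0, 2, 4, 1, 4, 1, 2, 0, 4, 4, 1, 0, 0
Total = 3 + 0 + 0 + 3 + 0 + 0 + 0 + 2 + 4 + 1 + 4 + 1 + 2 + 0 + 4 + 4 + 1 + 0 + 0 = 29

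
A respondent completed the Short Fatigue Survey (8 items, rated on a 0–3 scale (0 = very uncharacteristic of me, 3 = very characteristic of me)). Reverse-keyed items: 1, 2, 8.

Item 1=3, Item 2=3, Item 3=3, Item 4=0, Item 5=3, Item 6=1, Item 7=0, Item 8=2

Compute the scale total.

Reverse-keyed items use 3 − raw:
  item 1: 3 − 3 = 0
  item 2: 3 − 3 = 0
  item 8: 3 − 2 = 1
Scored responses: 0, 0, 3, 0, 3, 1, 0, 1
Total = 0 + 0 + 3 + 0 + 3 + 1 + 0 + 1 = 8

8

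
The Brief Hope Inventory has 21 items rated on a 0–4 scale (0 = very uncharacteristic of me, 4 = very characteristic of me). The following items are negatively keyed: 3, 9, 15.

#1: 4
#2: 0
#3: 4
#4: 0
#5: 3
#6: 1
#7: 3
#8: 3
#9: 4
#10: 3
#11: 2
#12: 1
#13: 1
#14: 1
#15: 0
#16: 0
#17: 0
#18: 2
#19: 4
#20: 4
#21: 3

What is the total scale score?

39

Raw sum = 43. Negatively keyed items: 3, 9, 15; their raw sum = 8.
Each reversal replaces raw with 4 − raw, changing the total by 4 − 2·raw per item.
Total = 43 + 3·4 − 2·8 = 43 + 12 − 16 = 39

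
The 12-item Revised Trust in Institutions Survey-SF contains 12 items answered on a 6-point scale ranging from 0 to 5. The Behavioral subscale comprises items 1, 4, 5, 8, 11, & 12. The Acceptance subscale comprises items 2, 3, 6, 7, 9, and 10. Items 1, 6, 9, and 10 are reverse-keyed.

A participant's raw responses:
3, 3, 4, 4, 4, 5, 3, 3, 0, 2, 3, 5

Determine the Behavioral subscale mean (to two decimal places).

3.50

Behavioral items: 1, 4, 5, 8, 11, 12.
Of these, item 1 is reverse-keyed; reversed = (0+5) − raw = 5 − raw.
  item 1: 5 − 3 = 2
  item 4: 4
  item 5: 4
  item 8: 3
  item 11: 3
  item 12: 5
Sum = 2 + 4 + 4 + 3 + 3 + 5 = 21
Mean = 21 / 6 = 3.50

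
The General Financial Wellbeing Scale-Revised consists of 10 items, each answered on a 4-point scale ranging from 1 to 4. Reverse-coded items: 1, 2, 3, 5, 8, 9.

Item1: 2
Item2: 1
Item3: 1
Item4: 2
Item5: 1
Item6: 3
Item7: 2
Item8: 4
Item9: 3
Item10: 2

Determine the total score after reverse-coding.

Reversing items 1, 2, 3, 5, 8, and 9 with 5 − raw:
Total = (5−2) + (5−1) + (5−1) + 2 + (5−1) + 3 + 2 + (5−4) + (5−3) + 2
      = 3 + 4 + 4 + 2 + 4 + 3 + 2 + 1 + 2 + 2 = 27

27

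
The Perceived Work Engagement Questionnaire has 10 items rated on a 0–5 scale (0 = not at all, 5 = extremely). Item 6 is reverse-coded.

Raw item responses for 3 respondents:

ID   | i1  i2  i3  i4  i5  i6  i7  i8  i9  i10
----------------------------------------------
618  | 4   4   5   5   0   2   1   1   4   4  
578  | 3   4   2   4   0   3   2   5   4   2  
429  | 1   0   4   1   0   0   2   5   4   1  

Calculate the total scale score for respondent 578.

Respondent 578 raw: 3, 4, 2, 4, 0, 3, 2, 5, 4, 2.
Reverse-coded (reverse-coded value = 5 − response):
  item 1: 3
  item 2: 4
  item 3: 2
  item 4: 4
  item 5: 0
  item 6: 5 − 3 = 2
  item 7: 2
  item 8: 5
  item 9: 4
  item 10: 2
Sum = 3 + 4 + 2 + 4 + 0 + 2 + 2 + 5 + 4 + 2 = 28

28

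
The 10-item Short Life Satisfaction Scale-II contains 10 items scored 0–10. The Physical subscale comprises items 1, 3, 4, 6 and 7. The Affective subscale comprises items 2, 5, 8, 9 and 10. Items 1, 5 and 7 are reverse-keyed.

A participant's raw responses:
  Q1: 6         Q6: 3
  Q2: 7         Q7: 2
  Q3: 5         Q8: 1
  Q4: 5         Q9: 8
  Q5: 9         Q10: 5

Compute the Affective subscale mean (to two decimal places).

Affective items: 2, 5, 8, 9, 10.
Of these, item 5 is reverse-keyed; reversed = (0+10) − raw = 10 − raw.
  item 2: 7
  item 5: 10 − 9 = 1
  item 8: 1
  item 9: 8
  item 10: 5
Sum = 7 + 1 + 1 + 8 + 5 = 22
Mean = 22 / 5 = 4.40

4.40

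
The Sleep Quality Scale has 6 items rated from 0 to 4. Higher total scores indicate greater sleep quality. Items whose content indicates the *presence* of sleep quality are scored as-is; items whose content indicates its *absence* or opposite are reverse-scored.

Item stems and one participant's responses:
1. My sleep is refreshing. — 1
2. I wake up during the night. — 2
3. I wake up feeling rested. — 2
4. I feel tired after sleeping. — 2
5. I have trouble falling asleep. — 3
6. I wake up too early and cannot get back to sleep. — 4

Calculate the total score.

Items 2, 4, 5, 6 describe the absence/opposite of sleep quality → reverse-score.
reverse-coded value = 4 − response.
  item 1: 1
  item 2: 4 − 2 = 2
  item 3: 2
  item 4: 4 − 2 = 2
  item 5: 4 − 3 = 1
  item 6: 4 − 4 = 0
Total = 1 + 2 + 2 + 2 + 1 + 0 = 8

8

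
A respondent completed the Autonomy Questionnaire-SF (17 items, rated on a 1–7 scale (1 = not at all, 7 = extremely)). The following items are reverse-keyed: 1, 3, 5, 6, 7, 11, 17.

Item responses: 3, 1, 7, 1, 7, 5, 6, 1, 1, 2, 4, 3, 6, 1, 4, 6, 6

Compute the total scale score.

44

Apply reverse scoring (reverse-coded value = 8 − response):
  item 1: 8 − 3 = 5
  item 3: 8 − 7 = 1
  item 5: 8 − 7 = 1
  item 6: 8 − 5 = 3
  item 7: 8 − 6 = 2
  item 11: 8 − 4 = 4
  item 17: 8 − 6 = 2
Scored responses: 5, 1, 1, 1, 1, 3, 2, 1, 1, 2, 4, 3, 6, 1, 4, 6, 2
Total = 5 + 1 + 1 + 1 + 1 + 3 + 2 + 1 + 1 + 2 + 4 + 3 + 6 + 1 + 4 + 6 + 2 = 44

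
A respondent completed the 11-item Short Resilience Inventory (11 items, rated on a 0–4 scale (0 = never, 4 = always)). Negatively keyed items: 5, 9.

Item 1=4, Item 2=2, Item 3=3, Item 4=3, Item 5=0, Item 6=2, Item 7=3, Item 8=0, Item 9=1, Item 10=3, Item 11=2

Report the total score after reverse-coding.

29

Raw sum = 23. Negatively keyed items: 5, 9; their raw sum = 1.
Each reversal replaces raw with 4 − raw, changing the total by 4 − 2·raw per item.
Total = 23 + 2·4 − 2·1 = 23 + 8 − 2 = 29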